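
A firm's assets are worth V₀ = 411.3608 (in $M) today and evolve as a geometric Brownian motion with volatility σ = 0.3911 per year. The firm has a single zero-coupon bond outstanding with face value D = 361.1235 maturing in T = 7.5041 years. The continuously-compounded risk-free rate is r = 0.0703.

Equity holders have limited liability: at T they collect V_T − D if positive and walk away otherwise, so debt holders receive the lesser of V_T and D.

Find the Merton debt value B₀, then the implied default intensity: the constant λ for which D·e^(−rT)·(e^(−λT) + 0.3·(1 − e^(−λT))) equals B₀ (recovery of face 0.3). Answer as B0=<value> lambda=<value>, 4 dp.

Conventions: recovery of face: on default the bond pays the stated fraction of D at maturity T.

Equity is a call on the firm's assets struck at D = 361.1235:
d₁ = [ln(V₀/D) + (r + σ²/2)T] / (σ√T)
   = [ln(411.3608/361.1235) + (0.0703 + 0.5·0.3911²)·7.5041] / (0.3911·√7.5041)
   = [0.130251 + 1.101449] / 1.071364 = 1.149655
d₂ = d₁ − σ√T = 1.149655 − 1.071364 = 0.078291
N(d₁) = 0.874857,  N(d₂) = 0.531202,  e^(−rT) = 0.590056
E₀ = V₀·N(d₁) − D·e^(−rT)·N(d₂)
   = 411.3608·0.874857 − 361.1235·0.590056·0.531202 = 246.691836
B₀ = V₀ − E₀ = 411.3608 − 246.691836 = 164.668964
e^(−λT) = (B₀·e^(rT)/D − 0.3)/(1 − 0.3) = (164.6690·1.694755/361.1235 − 0.3)/0.7 = 0.67541822
λ = −ln(0.67541822)/7.5041 = 0.052295

B0=164.6690 lambda=0.0523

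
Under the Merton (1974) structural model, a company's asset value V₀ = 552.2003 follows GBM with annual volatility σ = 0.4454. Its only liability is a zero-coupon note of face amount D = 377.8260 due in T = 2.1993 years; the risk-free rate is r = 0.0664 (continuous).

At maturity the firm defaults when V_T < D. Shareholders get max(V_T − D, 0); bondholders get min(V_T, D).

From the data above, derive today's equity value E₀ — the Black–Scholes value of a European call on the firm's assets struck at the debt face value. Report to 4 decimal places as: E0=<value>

E0=258.6155

Work the structural quantities from V₀ = 552.2003 against face 377.8260:
d₁ = [ln(V₀/D) + (r + σ²/2)T] / (σ√T)
   = [ln(552.2003/377.8260) + (0.0664 + 0.5·0.4454²)·2.1993] / (0.4454·√2.1993)
   = [0.379477 + 0.364183] / 0.660530 = 1.125854
d₂ = d₁ − σ√T = 1.125854 − 0.660530 = 0.465325
N(d₁) = 0.869886,  N(d₂) = 0.679150,  e^(−rT) = 0.864129
E₀ = V₀·N(d₁) − D·e^(−rT)·N(d₂)
   = 552.2003·0.869886 − 377.8260·0.864129·0.679150 = 258.615500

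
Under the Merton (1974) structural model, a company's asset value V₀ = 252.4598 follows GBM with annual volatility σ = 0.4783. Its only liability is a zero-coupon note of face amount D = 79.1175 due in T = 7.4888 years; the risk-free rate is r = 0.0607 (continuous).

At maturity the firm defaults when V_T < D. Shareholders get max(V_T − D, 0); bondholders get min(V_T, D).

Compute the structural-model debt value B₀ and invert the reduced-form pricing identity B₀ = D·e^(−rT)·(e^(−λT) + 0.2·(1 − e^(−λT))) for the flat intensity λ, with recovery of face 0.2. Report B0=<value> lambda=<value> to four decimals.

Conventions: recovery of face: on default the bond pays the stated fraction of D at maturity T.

B0=43.5441 lambda=0.0243

With assets at 252.4598 and a single debt payment of 79.1175 at 7.4888 years:
d₁ = [ln(V₀/D) + (r + σ²/2)T] / (σ√T)
   = [ln(252.4598/79.1175) + (0.0607 + 0.5·0.4783²)·7.4888] / (0.4783·√7.4888)
   = [1.160318 + 1.311180] / 1.308900 = 1.888225
d₂ = d₁ − σ√T = 1.888225 − 1.308900 = 0.579325
N(d₁) = 0.970502,  N(d₂) = 0.718815,  e^(−rT) = 0.634721
E₀ = V₀·N(d₁) − D·e^(−rT)·N(d₂)
   = 252.4598·0.970502 − 79.1175·0.634721·0.718815 = 208.915666
B₀ = V₀ − E₀ = 252.4598 − 208.915666 = 43.544134
e^(−λT) = (B₀·e^(rT)/D − 0.2)/(1 − 0.2) = (43.5441·1.575496/79.1175 − 0.2)/0.8 = 0.83388720
λ = −ln(0.83388720)/7.4888 = 0.024257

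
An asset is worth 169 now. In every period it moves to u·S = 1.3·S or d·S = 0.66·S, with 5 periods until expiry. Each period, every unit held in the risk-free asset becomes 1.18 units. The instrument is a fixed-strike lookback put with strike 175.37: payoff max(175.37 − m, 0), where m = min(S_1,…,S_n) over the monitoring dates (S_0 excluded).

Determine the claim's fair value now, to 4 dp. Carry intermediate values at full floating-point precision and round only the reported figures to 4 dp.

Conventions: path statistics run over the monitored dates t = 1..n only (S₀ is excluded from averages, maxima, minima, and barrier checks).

price = 10.1592

Set p* = 0.8125 (from d < R < u); the path-dependent value is the discounted p*-expectation over all price paths.
Enumerate all 2^5 = 32 price paths (U = up ×1.3, D = down ×0.66); each path with k up-moves has probability p*^k·(1−p*)^(5−k).
DDDDD: m=21.1644, payoff=154.2056, prob=0.000232
UDDDD: m=41.6875, payoff=133.6825, prob=0.001004
DUDDD: m=41.6875, payoff=133.6825, prob=0.001004
UUDDD: m=82.1117, payoff=93.2583, prob=0.004352
DDUDD: m=41.6875, payoff=133.6825, prob=0.001004
UDUDD: m=82.1117, payoff=93.2583, prob=0.004352
DUUDD: m=82.1117, payoff=93.2583, prob=0.004352
UUUDD: m=161.7352, payoff=13.6348, prob=0.018857
DDDUD: m=41.6875, payoff=133.6825, prob=0.001004
UDDUD: m=82.1117, payoff=93.2583, prob=0.004352
DUDUD: m=82.1117, payoff=93.2583, prob=0.004352
UUDUD: m=161.7352, payoff=13.6348, prob=0.018857
DDUUD: m=73.6164, payoff=101.7536, prob=0.004352
UDUUD: m=145.0020, payoff=30.3680, prob=0.018857
DUUUD: m=111.5400, payoff=63.8300, prob=0.018857
UUUUD: m=219.7000, payoff=0.0000, prob=0.081714
DDDDU: m=32.0673, payoff=143.3027, prob=0.001004
UDDDU: m=63.1629, payoff=112.2071, prob=0.004352
DUDDU: m=63.1629, payoff=112.2071, prob=0.004352
UUDDU: m=124.4117, payoff=50.9583, prob=0.018857
DDUDU: m=63.1629, payoff=112.2071, prob=0.004352
UDUDU: m=124.4117, payoff=50.9583, prob=0.018857
DUUDU: m=111.5400, payoff=63.8300, prob=0.018857
UUUDU: m=219.7000, payoff=0.0000, prob=0.081714
DDDUU: m=48.5868, payoff=126.7832, prob=0.004352
UDDUU: m=95.7013, payoff=79.6687, prob=0.018857
DUDUU: m=95.7013, payoff=79.6687, prob=0.018857
UUDUU: m=188.5026, payoff=0.0000, prob=0.081714
DDUUU: m=73.6164, payoff=101.7536, prob=0.018857
UDUUU: m=145.0020, payoff=30.3680, prob=0.081714
DUUUU: m=111.5400, payoff=63.8300, prob=0.081714
UUUUU: m=219.7000, payoff=0.0000, prob=0.354093
Price = Σ prob·payoff / R^5 = 23.241756 / 2.287758 = 10.1592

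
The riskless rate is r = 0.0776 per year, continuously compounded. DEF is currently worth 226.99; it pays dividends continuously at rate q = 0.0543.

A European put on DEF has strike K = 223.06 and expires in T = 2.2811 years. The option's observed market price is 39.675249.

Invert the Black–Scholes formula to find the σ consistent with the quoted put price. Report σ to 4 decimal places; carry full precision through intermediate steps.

At σ = 0.4020 the Black–Scholes value reproduces the quote:
σ√T = 0.402·√2.2811 = 0.607153
d₁ = (ln(S/K) + (r−q+σ²/2)T) / (σ√T) = (ln(226.99/223.06) + (0.0776−0.0543+0.402²/2)·2.2811) / 0.607153 = (0.017465 + 0.237467) / 0.607153 = 0.419881
d₂ = d₁ − σ√T = 0.419881 − 0.607153 = -0.187272
e^{−rT} = 0.837769
e^{−qT} = 0.883500
N(−d₁) = 0.337286,  N(−d₂) = 0.574276
V = K·e^{−rT}·N(−d₂) − S·e^{−qT}·N(−d₁) = 107.316527 − 67.641278 = 39.675249 (matching the quote); vega is positive throughout, so no other σ reproduces this price

sigma = 0.4020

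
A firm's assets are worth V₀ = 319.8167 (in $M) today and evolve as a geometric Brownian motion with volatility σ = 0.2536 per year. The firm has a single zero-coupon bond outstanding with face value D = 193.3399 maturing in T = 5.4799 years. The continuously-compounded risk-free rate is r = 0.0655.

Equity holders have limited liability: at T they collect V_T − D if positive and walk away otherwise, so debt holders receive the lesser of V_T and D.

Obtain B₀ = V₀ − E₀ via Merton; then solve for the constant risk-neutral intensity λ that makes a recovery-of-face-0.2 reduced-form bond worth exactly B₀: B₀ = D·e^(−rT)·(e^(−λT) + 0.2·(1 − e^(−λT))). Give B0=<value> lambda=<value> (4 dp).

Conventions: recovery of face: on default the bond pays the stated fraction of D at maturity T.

B0=131.1312 lambda=0.0067

With assets at 319.8167 and a single debt payment of 193.3399 at 5.4799 years:
d₁ = [ln(V₀/D) + (r + σ²/2)T] / (σ√T)
   = [ln(319.8167/193.3399) + (0.0655 + 0.5·0.2536²)·5.4799] / (0.2536·√5.4799)
   = [0.503298 + 0.535148] / 0.593657 = 1.749236
d₂ = d₁ − σ√T = 1.749236 − 0.593657 = 1.155579
N(d₁) = 0.959875,  N(d₂) = 0.876073,  e^(−rT) = 0.698421
E₀ = V₀·N(d₁) − D·e^(−rT)·N(d₂)
   = 319.8167·0.959875 − 193.3399·0.698421·0.876073 = 188.685549
B₀ = V₀ − E₀ = 319.8167 − 188.685549 = 131.131151
e^(−λT) = (B₀·e^(rT)/D − 0.2)/(1 − 0.2) = (131.1312·1.431802/193.3399 − 0.2)/0.8 = 0.96388453
λ = −ln(0.96388453)/5.4799 = 0.006712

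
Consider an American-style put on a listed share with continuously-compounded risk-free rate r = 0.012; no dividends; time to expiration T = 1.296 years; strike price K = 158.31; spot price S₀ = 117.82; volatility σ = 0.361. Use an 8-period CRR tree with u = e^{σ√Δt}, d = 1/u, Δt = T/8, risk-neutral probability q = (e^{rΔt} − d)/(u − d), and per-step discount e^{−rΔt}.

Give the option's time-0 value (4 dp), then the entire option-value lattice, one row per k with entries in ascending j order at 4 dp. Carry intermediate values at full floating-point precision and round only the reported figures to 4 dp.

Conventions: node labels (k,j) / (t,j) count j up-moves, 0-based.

price = 46.3663
tree:
46.3663
57.9980 33.4632
70.2024 44.4982 21.1783
82.1178 57.0520 30.5492 10.7162
92.4218 70.2024 42.4834 17.2402 3.4158
101.3323 82.1178 56.4236 26.9652 6.3631 0.1119
109.0378 92.4218 70.2024 40.4900 11.8505 0.2117 0.0000
115.7012 101.3323 82.1178 56.4236 22.0646 0.4005 0.0000 0.0000
121.4635 109.0378 92.4218 70.2024 40.4900 0.7577 0.0000 0.0000 0.0000

Δt=0.16200  u=1.15639  d=0.86476  q=0.47041  discount=0.99806
step 8 (expiry): payoffs max(K−S,0) = 121.4635 109.0378 92.4218 70.2024 40.4900 0.7577 0.0000 0.0000 0.0000
k=7: (k=7,j=0): S=42.6088, K−S=115.7012, hold=115.3938 ⇒ V=115.7012 exercise | (k=7,j=1): S=56.9777, K−S=101.3323, hold=101.0249 ⇒ V=101.3323 exercise | (k=7,j=2): S=76.1922, K−S=82.1178, hold=81.8104 ⇒ V=82.1178 exercise | (k=7,j=3): S=101.8864, K−S=56.4236, hold=56.1162 ⇒ V=56.4236 exercise | (k=7,j=4): S=136.2454, K−S=22.0646, hold=21.7571 ⇒ V=22.0646 exercise | (k=7,j=5): S=182.1913, K−S=0.0000, hold=0.4005 ⇒ V=0.4005 continue | (k=7,j=6): S=243.6314, K−S=0.0000, hold=0.0000 ⇒ V=0.0000 continue | (k=7,j=7): S=325.7909, K−S=0.0000, hold=0.0000 ⇒ V=0.0000 continue
k=6: (k=6,j=0): S=49.2722, K−S=109.0378, hold=108.7304 ⇒ V=109.0378 exercise | (k=6,j=1): S=65.8882, K−S=92.4218, hold=92.1144 ⇒ V=92.4218 exercise | (k=6,j=2): S=88.1076, K−S=70.2024, hold=69.8950 ⇒ V=70.2024 exercise | (k=6,j=3): S=117.8200, K−S=40.4900, hold=40.1825 ⇒ V=40.4900 exercise | (k=6,j=4): S=157.5523, K−S=0.7577, hold=11.8505 ⇒ V=11.8505 continue | (k=6,j=5): S=210.6835, K−S=0.0000, hold=0.2117 ⇒ V=0.2117 continue | (k=6,j=6): S=281.7320, K−S=0.0000, hold=0.0000 ⇒ V=0.0000 continue
k=5: (k=5,j=0): S=56.9777, K−S=101.3323, hold=101.0249 ⇒ V=101.3323 exercise | (k=5,j=1): S=76.1922, K−S=82.1178, hold=81.8104 ⇒ V=82.1178 exercise | (k=5,j=2): S=101.8864, K−S=56.4236, hold=56.1162 ⇒ V=56.4236 exercise | (k=5,j=3): S=136.2454, K−S=22.0646, hold=26.9652 ⇒ V=26.9652 continue | (k=5,j=4): S=182.1913, K−S=0.0000, hold=6.3631 ⇒ V=6.3631 continue | (k=5,j=5): S=243.6314, K−S=0.0000, hold=0.1119 ⇒ V=0.1119 continue
k=4: (k=4,j=0): S=65.8882, K−S=92.4218, hold=92.1144 ⇒ V=92.4218 exercise | (k=4,j=1): S=88.1076, K−S=70.2024, hold=69.8950 ⇒ V=70.2024 exercise | (k=4,j=2): S=117.8200, K−S=40.4900, hold=42.4834 ⇒ V=42.4834 continue | (k=4,j=3): S=157.5523, K−S=0.7577, hold=17.2402 ⇒ V=17.2402 continue | (k=4,j=4): S=210.6835, K−S=0.0000, hold=3.4158 ⇒ V=3.4158 continue
k=3: (k=3,j=0): S=76.1922, K−S=82.1178, hold=81.8104 ⇒ V=82.1178 exercise | (k=3,j=1): S=101.8864, K−S=56.4236, hold=57.0520 ⇒ V=57.0520 continue | (k=3,j=2): S=136.2454, K−S=22.0646, hold=30.5492 ⇒ V=30.5492 continue | (k=3,j=3): S=182.1913, K−S=0.0000, hold=10.7162 ⇒ V=10.7162 continue
k=2: (k=2,j=0): S=88.1076, K−S=70.2024, hold=70.1900 ⇒ V=70.2024 exercise | (k=2,j=1): S=117.8200, K−S=40.4900, hold=44.4982 ⇒ V=44.4982 continue | (k=2,j=2): S=157.5523, K−S=0.7577, hold=21.1783 ⇒ V=21.1783 continue
k=1: (k=1,j=0): S=101.8864, K−S=56.4236, hold=57.9980 ⇒ V=57.9980 continue | (k=1,j=1): S=136.2454, K−S=22.0646, hold=33.4632 ⇒ V=33.4632 continue
k=0: (k=0,j=0): S=117.8200, K−S=40.4900, hold=46.3663 ⇒ V=46.3663 continue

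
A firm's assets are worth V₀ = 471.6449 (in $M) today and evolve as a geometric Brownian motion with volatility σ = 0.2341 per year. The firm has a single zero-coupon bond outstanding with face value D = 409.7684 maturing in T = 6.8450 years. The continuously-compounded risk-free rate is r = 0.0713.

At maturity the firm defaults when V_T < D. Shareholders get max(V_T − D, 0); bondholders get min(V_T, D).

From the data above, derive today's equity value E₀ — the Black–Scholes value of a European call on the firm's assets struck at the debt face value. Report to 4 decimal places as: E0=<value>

E0=236.3341

With assets at 471.6449 and a single debt payment of 409.7684 at 6.8450 years:
d₁ = [ln(V₀/D) + (r + σ²/2)T] / (σ√T)
   = [ln(471.6449/409.7684) + (0.0713 + 0.5·0.2341²)·6.8450] / (0.2341·√6.8450)
   = [0.140634 + 0.675611] / 0.612475 = 1.332701
d₂ = d₁ − σ√T = 1.332701 − 0.612475 = 0.720226
N(d₁) = 0.908685,  N(d₂) = 0.764307,  e^(−rT) = 0.613823
E₀ = V₀·N(d₁) − D·e^(−rT)·N(d₂)
   = 471.6449·0.908685 − 409.7684·0.613823·0.764307 = 236.334061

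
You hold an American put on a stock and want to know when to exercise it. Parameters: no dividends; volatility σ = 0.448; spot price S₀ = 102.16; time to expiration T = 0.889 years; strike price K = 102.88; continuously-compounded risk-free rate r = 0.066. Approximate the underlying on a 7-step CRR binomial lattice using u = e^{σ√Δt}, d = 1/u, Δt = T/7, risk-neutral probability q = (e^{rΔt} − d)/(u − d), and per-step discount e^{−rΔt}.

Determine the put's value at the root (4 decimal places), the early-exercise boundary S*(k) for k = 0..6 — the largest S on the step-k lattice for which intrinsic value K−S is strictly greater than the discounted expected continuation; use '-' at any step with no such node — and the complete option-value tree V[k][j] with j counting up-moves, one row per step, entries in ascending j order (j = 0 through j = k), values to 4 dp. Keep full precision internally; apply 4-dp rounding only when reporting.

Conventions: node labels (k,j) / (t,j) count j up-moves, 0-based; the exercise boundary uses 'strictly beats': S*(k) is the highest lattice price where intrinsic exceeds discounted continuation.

Δt=0.12700  u=1.17310  d=0.85244  q=0.48642  discount=0.99165
step 7 (expiry): payoffs max(K−S,0) = 69.4664 56.8971 39.5994 15.7949 0.0000 0.0000 0.0000 0.0000
step 6: (k=6,j=0): S=39.1976, K−S=63.6824, hold=62.8236 ⇒ V=63.6824 exercise | (k=6,j=1): S=53.9428, K−S=48.9372, hold=48.0785 ⇒ V=48.9372 exercise | (k=6,j=2): S=74.2347, K−S=28.6453, hold=27.7865 ⇒ V=28.6453 exercise | (k=6,j=3): S=102.1600, K−S=0.7200, hold=8.0442 ⇒ V=8.0442 continue | (k=6,j=4): S=140.5901, K−S=0.0000, hold=0.0000 ⇒ V=0.0000 continue | (k=6,j=5): S=193.4765, K−S=0.0000, hold=0.0000 ⇒ V=0.0000 continue | (k=6,j=6): S=266.2576, K−S=0.0000, hold=0.0000 ⇒ V=0.0000 continue  boundary S*=74.2347
step 5: (k=5,j=0): S=45.9829, K−S=56.8971, hold=56.0383 ⇒ V=56.8971 exercise | (k=5,j=1): S=63.2806, K−S=39.5994, hold=38.7407 ⇒ V=39.5994 exercise | (k=5,j=2): S=87.0851, K−S=15.7949, hold=18.4690 ⇒ V=18.4690 continue | (k=5,j=3): S=119.8444, K−S=0.0000, hold=4.0969 ⇒ V=4.0969 continue | (k=5,j=4): S=164.9269, K−S=0.0000, hold=0.0000 ⇒ V=0.0000 continue | (k=5,j=5): S=226.9683, K−S=0.0000, hold=0.0000 ⇒ V=0.0000 continue  boundary S*=63.2806
step 4: (k=4,j=0): S=53.9428, K−S=48.9372, hold=48.0785 ⇒ V=48.9372 exercise | (k=4,j=1): S=74.2347, K−S=28.6453, hold=29.0764 ⇒ V=29.0764 continue | (k=4,j=2): S=102.1600, K−S=0.7200, hold=11.3823 ⇒ V=11.3823 continue | (k=4,j=3): S=140.5901, K−S=0.0000, hold=2.0865 ⇒ V=2.0865 continue | (k=4,j=4): S=193.4765, K−S=0.0000, hold=0.0000 ⇒ V=0.0000 continue  boundary S*=53.9428
step 3: (k=3,j=0): S=63.2806, K−S=39.5994, hold=38.9487 ⇒ V=39.5994 exercise | (k=3,j=1): S=87.0851, K−S=15.7949, hold=20.2988 ⇒ V=20.2988 continue | (k=3,j=2): S=119.8444, K−S=0.0000, hold=6.8034 ⇒ V=6.8034 continue | (k=3,j=3): S=164.9269, K−S=0.0000, hold=1.0626 ⇒ V=1.0626 continue  boundary S*=63.2806
step 2: (k=2,j=0): S=74.2347, K−S=28.6453, hold=29.9590 ⇒ V=29.9590 continue | (k=2,j=1): S=102.1600, K−S=0.7200, hold=13.6197 ⇒ V=13.6197 continue | (k=2,j=2): S=140.5901, K−S=0.0000, hold=3.9775 ⇒ V=3.9775 continue  boundary S*=-
step 1: (k=1,j=0): S=87.0851, K−S=15.7949, hold=21.8275 ⇒ V=21.8275 continue | (k=1,j=1): S=119.8444, K−S=0.0000, hold=8.8550 ⇒ V=8.8550 continue  boundary S*=-
step 0: (k=0,j=0): S=102.1600, K−S=0.7200, hold=15.3879 ⇒ V=15.3879 continue  boundary S*=-

price = 15.3879
boundary = - - - 63.2806 53.9428 63.2806 74.2347
tree:
15.3879
21.8275 8.8550
29.9590 13.6197 3.9775
39.5994 20.2988 6.8034 1.0626
48.9372 29.0764 11.3823 2.0865 0.0000
56.8971 39.5994 18.4690 4.0969 0.0000 0.0000
63.6824 48.9372 28.6453 8.0442 0.0000 0.0000 0.0000
69.4664 56.8971 39.5994 15.7949 0.0000 0.0000 0.0000 0.0000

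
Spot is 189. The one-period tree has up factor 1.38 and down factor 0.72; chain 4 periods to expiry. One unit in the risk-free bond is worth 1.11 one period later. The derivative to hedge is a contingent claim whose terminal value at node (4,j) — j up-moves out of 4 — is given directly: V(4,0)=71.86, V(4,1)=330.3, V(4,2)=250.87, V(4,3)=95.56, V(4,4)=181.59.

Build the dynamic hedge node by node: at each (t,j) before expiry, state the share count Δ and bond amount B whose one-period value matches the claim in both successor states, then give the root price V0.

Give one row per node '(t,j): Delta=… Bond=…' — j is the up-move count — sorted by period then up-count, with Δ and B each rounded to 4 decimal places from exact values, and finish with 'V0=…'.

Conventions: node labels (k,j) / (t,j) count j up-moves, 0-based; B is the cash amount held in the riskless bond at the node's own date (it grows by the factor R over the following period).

(0,0): Delta=-0.3205 Bond=190.8874
(1,0): Delta=-0.4462 Bond=228.9974
(1,1): Delta=-0.2751 Bond=200.0380
(2,0): Delta=0.8190 Bond=130.2171
(2,1): Delta=-0.9033 Bond=340.0125
(2,2): Delta=-0.0482 Bond=140.3705
(3,0): Delta=5.5508 Bond=-189.2563
(3,1): Delta=-0.8901 Bond=375.6314
(3,2): Delta=-0.9080 Bond=378.6478
(3,3): Delta=0.2624 Bond=1.5397
V0=130.3139

Arbitrage-free pricing uses the up-move probability p* = (R−d)/(u−d) = 0.5909, discounting each step at R = 1.11.
At maturity the claim pays: V(4,0)=71.8600, V(4,1)=330.3000, V(4,2)=250.8700, V(4,3)=95.5600, V(4,4)=181.5900
(3,0): S=70.5439. Δ = (V_up−V_dn)/(S_up−S_dn) = (330.3000−71.8600)/(97.3505−50.7916) = 5.5508. V = [p*·330.3000 + (1−p*)·71.8600]/1.11 = 202.3194. B = V − Δ·S = -189.2563.
(3,1): S=135.2091. Δ = (V_up−V_dn)/(S_up−S_dn) = (250.8700−330.3000)/(186.5885−97.3505) = -0.8901. V = [p*·250.8700 + (1−p*)·330.3000]/1.11 = 255.2830. B = V − Δ·S = 375.6314.
(3,2): S=259.1508. Δ = (V_up−V_dn)/(S_up−S_dn) = (95.5600−250.8700)/(357.6280−186.5885) = -0.9080. V = [p*·95.5600 + (1−p*)·250.8700]/1.11 = 143.3296. B = V − Δ·S = 378.6478.
(3,3): S=496.7056. Δ = (V_up−V_dn)/(S_up−S_dn) = (181.5900−95.5600)/(685.4537−357.6280) = 0.2624. V = [p*·181.5900 + (1−p*)·95.5600]/1.11 = 131.8882. B = V − Δ·S = 1.5397.
(2,0): S=97.9776. Δ = (V_up−V_dn)/(S_up−S_dn) = (255.2830−202.3194)/(135.2091−70.5439) = 0.8190. V = [p*·255.2830 + (1−p*)·202.3194]/1.11 = 210.4649. B = V − Δ·S = 130.2171.
(2,1): S=187.7904. Δ = (V_up−V_dn)/(S_up−S_dn) = (143.3296−255.2830)/(259.1508−135.2091) = -0.9033. V = [p*·143.3296 + (1−p*)·255.2830]/1.11 = 170.3862. B = V − Δ·S = 340.0125.
(2,2): S=359.9316. Δ = (V_up−V_dn)/(S_up−S_dn) = (131.8882−143.3296)/(496.7056−259.1508) = -0.0482. V = [p*·131.8882 + (1−p*)·143.3296]/1.11 = 123.0350. B = V − Δ·S = 140.3705.
(1,0): S=136.0800. Δ = (V_up−V_dn)/(S_up−S_dn) = (170.3862−210.4649)/(187.7904−97.9776) = -0.4462. V = [p*·170.3862 + (1−p*)·210.4649]/1.11 = 168.2721. B = V − Δ·S = 228.9974.
(1,1): S=260.8200. Δ = (V_up−V_dn)/(S_up−S_dn) = (123.0350−170.3862)/(359.9316−187.7904) = -0.2751. V = [p*·123.0350 + (1−p*)·170.3862]/1.11 = 128.2936. B = V − Δ·S = 200.0380.
(0,0): S=189.0000. Δ = (V_up−V_dn)/(S_up−S_dn) = (128.2936−168.2721)/(260.8200−136.0800) = -0.3205. V = [p*·128.2936 + (1−p*)·168.2721]/1.11 = 130.3139. B = V − Δ·S = 190.8874.
Verification: the root portfolio costs Δ(0,0)·S0 + B(0,0) = 130.3139, matching V0.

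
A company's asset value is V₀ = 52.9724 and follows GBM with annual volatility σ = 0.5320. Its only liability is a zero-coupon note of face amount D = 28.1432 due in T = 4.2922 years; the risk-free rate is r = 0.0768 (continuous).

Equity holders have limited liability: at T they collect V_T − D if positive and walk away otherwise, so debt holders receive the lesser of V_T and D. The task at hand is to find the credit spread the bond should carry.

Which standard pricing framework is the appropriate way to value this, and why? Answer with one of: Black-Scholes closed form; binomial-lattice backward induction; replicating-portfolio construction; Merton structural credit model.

Key observation: a levered firm with one bullet debt due at 4.2922 years is the canonical structural-credit setup: equity is a call on the firm's assets struck at the face value.

framework: Merton structural credit model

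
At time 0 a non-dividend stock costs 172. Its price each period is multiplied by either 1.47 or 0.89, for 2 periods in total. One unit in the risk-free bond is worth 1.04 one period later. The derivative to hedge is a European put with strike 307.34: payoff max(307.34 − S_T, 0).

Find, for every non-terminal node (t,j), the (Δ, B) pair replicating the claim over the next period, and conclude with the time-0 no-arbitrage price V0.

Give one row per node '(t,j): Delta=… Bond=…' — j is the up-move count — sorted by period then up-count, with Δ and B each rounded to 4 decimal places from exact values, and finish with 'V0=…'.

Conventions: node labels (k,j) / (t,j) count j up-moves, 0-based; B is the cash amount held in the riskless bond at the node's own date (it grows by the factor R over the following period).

Under the risk-neutral measure, an up-move has probability p* = (R−d)/(u−d) = 0.2586 and values discount at R = 1.04.
Terminal payoffs: V(2,0)=171.0988, V(2,1)=82.3124, V(2,2)=0.0000
(1,0): S=153.0800. Δ = (V_up−V_dn)/(S_up−S_dn) = (82.3124−171.0988)/(225.0276−136.2412) = -1.0000. V = [p*·82.3124 + (1−p*)·171.0988]/1.04 = 142.4392. B = V − Δ·S = 295.5192.
(1,1): S=252.8400. Δ = (V_up−V_dn)/(S_up−S_dn) = (0.0000−82.3124)/(371.6748−225.0276) = -0.5613. V = [p*·0.0000 + (1−p*)·82.3124]/1.04 = 58.6776. B = V − Δ·S = 200.5955.
(0,0): S=172.0000. Δ = (V_up−V_dn)/(S_up−S_dn) = (58.6776−142.4392)/(252.8400−153.0800) = -0.8396. V = [p*·58.6776 + (1−p*)·142.4392]/1.04 = 116.1315. B = V − Δ·S = 260.5481.
Sanity check at the root: Δ(0,0)·S0 + B(0,0) reproduces V0 = 116.1315.

(0,0): Delta=-0.8396 Bond=260.5481
(1,0): Delta=-1.0000 Bond=295.5192
(1,1): Delta=-0.5613 Bond=200.5955
V0=116.1315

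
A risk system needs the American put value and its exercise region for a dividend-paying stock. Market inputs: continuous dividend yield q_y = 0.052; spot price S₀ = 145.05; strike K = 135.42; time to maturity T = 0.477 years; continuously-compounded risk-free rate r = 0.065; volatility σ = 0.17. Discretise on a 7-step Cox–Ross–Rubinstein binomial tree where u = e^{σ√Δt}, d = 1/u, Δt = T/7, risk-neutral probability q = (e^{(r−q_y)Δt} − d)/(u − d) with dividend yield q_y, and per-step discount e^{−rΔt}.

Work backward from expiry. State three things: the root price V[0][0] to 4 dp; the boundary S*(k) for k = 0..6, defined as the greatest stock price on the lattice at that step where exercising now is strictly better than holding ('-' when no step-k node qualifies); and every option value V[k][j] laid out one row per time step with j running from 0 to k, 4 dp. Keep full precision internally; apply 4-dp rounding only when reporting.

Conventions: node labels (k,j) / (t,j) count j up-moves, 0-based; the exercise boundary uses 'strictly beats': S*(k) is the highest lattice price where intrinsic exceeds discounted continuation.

params: Δt=0.06814 u=1.04538 d=0.95659 q=0.49889 e^(-rΔt)=0.99558
t_7 payoffs: 29.1016 19.2339 8.4505 0.0000 0.0000 0.0000 0.0000 0.0000
t_6: node(6,0) S=111.1428 payoff=24.2772 vs cont=24.0718 → 24.2772 [stop]  node(6,1) S=121.4582 payoff=13.9618 vs cont=13.7929 → 13.9618 [stop]  node(6,2) S=132.7310 payoff=2.6890 vs cont=4.2159 → 4.2159 [wait]  node(6,3) S=145.0500 payoff=0.0000 vs cont=0.0000 → 0.0000 [wait]  node(6,4) S=158.5124 payoff=0.0000 vs cont=0.0000 → 0.0000 [wait]  node(6,5) S=173.2242 payoff=0.0000 vs cont=0.0000 → 0.0000 [wait]  node(6,6) S=189.3015 payoff=0.0000 vs cont=0.0000 → 0.0000 [wait]  ⇒ S*(6)=121.4582
t_5: node(5,0) S=116.1861 payoff=19.2339 vs cont=19.0464 → 19.2339 [stop]  node(5,1) S=126.9695 payoff=8.4505 vs cont=9.0595 → 9.0595 [wait]  node(5,2) S=138.7538 payoff=0.0000 vs cont=2.1033 → 2.1033 [wait]  node(5,3) S=151.6319 payoff=0.0000 vs cont=0.0000 → 0.0000 [wait]  node(5,4) S=165.7051 payoff=0.0000 vs cont=0.0000 → 0.0000 [wait]  node(5,5) S=181.0846 payoff=0.0000 vs cont=0.0000 → 0.0000 [wait]  ⇒ S*(5)=116.1861
t_4: node(4,0) S=121.4582 payoff=13.9618 vs cont=14.0954 → 14.0954 [wait]  node(4,1) S=132.7310 payoff=2.6890 vs cont=5.5644 → 5.5644 [wait]  node(4,2) S=145.0500 payoff=0.0000 vs cont=1.0493 → 1.0493 [wait]  node(4,3) S=158.5124 payoff=0.0000 vs cont=0.0000 → 0.0000 [wait]  node(4,4) S=173.2242 payoff=0.0000 vs cont=0.0000 → 0.0000 [wait]  ⇒ S*(4)=-
t_3: node(3,0) S=126.9695 payoff=8.4505 vs cont=9.7959 → 9.7959 [wait]  node(3,1) S=138.7538 payoff=0.0000 vs cont=3.2972 → 3.2972 [wait]  node(3,2) S=151.6319 payoff=0.0000 vs cont=0.5235 → 0.5235 [wait]  node(3,3) S=165.7051 payoff=0.0000 vs cont=0.0000 → 0.0000 [wait]  ⇒ S*(3)=-
t_2: node(2,0) S=132.7310 payoff=2.6890 vs cont=6.5248 → 6.5248 [wait]  node(2,1) S=145.0500 payoff=0.0000 vs cont=1.9050 → 1.9050 [wait]  node(2,2) S=158.5124 payoff=0.0000 vs cont=0.2612 → 0.2612 [wait]  ⇒ S*(2)=-
t_1: node(1,0) S=138.7538 payoff=0.0000 vs cont=4.2014 → 4.2014 [wait]  node(1,1) S=151.6319 payoff=0.0000 vs cont=1.0801 → 1.0801 [wait]  ⇒ S*(1)=-
t_0: node(0,0) S=145.0500 payoff=0.0000 vs cont=2.6325 → 2.6325 [wait]  ⇒ S*(0)=-

price = 2.6325
boundary = - - - - - 116.1861 121.4582
tree:
2.6325
4.2014 1.0801
6.5248 1.9050 0.2612
9.7959 3.2972 0.5235 0.0000
14.0954 5.5644 1.0493 0.0000 0.0000
19.2339 9.0595 2.1033 0.0000 0.0000 0.0000
24.2772 13.9618 4.2159 0.0000 0.0000 0.0000 0.0000
29.1016 19.2339 8.4505 0.0000 0.0000 0.0000 0.0000 0.0000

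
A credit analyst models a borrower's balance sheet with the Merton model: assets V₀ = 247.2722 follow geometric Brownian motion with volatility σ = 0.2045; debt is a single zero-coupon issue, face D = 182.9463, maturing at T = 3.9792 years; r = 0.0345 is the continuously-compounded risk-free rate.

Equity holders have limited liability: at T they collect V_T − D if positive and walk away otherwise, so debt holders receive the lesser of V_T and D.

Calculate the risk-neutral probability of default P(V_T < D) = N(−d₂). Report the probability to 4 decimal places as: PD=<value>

Equity is a call on the firm's assets struck at D = 182.9463:
d₁ = [ln(V₀/D) + (r + σ²/2)T] / (σ√T)
   = [ln(247.2722/182.9463) + (0.0345 + 0.5·0.2045²)·3.9792] / (0.2045·√3.9792)
   = [0.301297 + 0.220488] / 0.407935 = 1.279088
d₂ = d₁ − σ√T = 1.279088 − 0.407935 = 0.871153
risk-neutral PD = N(−d₂) = N(-0.871153) = 0.191835

PD=0.1918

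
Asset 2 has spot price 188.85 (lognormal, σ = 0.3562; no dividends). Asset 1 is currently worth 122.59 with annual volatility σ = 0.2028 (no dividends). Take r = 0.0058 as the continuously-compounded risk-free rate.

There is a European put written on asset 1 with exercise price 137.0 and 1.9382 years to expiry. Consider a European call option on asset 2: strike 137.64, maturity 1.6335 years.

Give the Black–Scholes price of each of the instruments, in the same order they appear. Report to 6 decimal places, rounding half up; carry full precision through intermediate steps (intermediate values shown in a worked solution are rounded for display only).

[asset 1 put K=137.0]
σ√T = 0.2028·√1.9382 = 0.282337
d₁ = (ln(S/K) + (r+σ²/2)T) / (σ√T) = (ln(122.59/137.0) + (0.0058+0.2028²/2)·1.9382) / 0.282337 = (-0.111135 + 0.051099) / 0.282337 = -0.212643
d₂ = d₁ − σ√T = -0.212643 − 0.282337 = -0.494980
e^{−rT} = 0.988821
N(−d₁) = 0.584197,  N(−d₂) = 0.689693
price = K·e^{−rT}·N(−d₂) − S·N(−d₁) = 93.431666 − 71.616747 = 21.814919
[asset 2 call K=137.64]
σ√T = 0.3562·√1.6335 = 0.455254
d₁ = (ln(S/K) + (r+σ²/2)T) / (σ√T) = (ln(188.85/137.64) + (0.0058+0.3562²/2)·1.6335) / 0.455254 = (0.316311 + 0.113102) / 0.455254 = 0.943241
d₂ = d₁ − σ√T = 0.943241 − 0.455254 = 0.487987
e^{−rT} = 0.990570
N(d₁) = 0.827221,  N(d₂) = 0.687220
price = S·N(d₁) − K·e^{−rT}·N(d₂) = 156.220696 − 93.697084 = 62.523611

price(asset 1 put K=137.0) = 21.814919
price(asset 2 call K=137.64) = 62.523611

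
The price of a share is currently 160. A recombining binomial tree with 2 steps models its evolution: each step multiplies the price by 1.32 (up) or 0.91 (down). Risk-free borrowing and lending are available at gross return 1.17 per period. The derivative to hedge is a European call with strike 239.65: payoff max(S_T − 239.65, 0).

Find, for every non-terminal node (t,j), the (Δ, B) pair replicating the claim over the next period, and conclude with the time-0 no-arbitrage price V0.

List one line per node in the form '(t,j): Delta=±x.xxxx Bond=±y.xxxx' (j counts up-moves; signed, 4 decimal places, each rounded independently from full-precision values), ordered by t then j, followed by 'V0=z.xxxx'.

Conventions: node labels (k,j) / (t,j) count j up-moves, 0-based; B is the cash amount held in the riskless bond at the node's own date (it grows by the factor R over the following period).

No-arbitrage ⇒ martingale measure with p* = (R−d)/(u−d) = 0.6341.
Expiry values: V(2,0)=0.0000, V(2,1)=0.0000, V(2,2)=39.1340
(1,0): S=145.6000. Δ = (V_up−V_dn)/(S_up−S_dn) = (0.0000−0.0000)/(192.1920−132.4960) = 0.0000. V = [p*·0.0000 + (1−p*)·0.0000]/1.17 = 0.0000. B = V − Δ·S = 0.0000.
(1,1): S=211.2000. Δ = (V_up−V_dn)/(S_up−S_dn) = (39.1340−0.0000)/(278.7840−192.1920) = 0.4519. V = [p*·39.1340 + (1−p*)·0.0000]/1.17 = 21.2108. B = V − Δ·S = -74.2379.
(0,0): S=160.0000. Δ = (V_up−V_dn)/(S_up−S_dn) = (21.2108−0.0000)/(211.2000−145.6000) = 0.3233. V = [p*·21.2108 + (1−p*)·0.0000]/1.17 = 11.4964. B = V − Δ·S = -40.2374.
As a check, the time-0 holding Δ(0,0)·S0 + B(0,0) comes to 11.4964 — exactly V0.

(0,0): Delta=0.3233 Bond=-40.2374
(1,0): Delta=0.0000 Bond=0.0000
(1,1): Delta=0.4519 Bond=-74.2379
V0=11.4964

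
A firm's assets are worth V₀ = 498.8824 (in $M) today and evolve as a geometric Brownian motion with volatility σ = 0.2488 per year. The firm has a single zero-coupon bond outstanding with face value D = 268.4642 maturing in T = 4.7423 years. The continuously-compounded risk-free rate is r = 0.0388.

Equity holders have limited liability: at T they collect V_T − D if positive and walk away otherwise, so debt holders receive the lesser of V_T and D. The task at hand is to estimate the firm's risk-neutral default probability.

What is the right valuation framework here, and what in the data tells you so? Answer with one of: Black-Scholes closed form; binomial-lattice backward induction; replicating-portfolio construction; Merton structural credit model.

framework: Merton structural credit model

Key observation: a levered firm with one bullet debt due at 4.7423 years is the canonical structural-credit setup: equity is a call on the firm's assets struck at the face value.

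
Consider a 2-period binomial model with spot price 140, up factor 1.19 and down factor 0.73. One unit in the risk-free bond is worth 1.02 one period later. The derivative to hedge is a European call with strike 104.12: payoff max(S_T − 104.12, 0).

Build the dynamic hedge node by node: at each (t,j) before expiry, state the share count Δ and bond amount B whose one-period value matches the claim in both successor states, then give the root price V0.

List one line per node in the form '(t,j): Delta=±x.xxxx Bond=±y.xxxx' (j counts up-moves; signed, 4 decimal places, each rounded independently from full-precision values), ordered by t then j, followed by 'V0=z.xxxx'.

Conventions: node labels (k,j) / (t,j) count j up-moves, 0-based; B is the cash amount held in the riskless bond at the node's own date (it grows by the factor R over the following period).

(0,0): Delta=0.8340 Bond=-72.9558
(1,0): Delta=0.3722 Bond=-27.2241
(1,1): Delta=1.0000 Bond=-102.0784
V0=43.7976

Since d<R<u, set p* = (R−d)/(u−d) = 0.6304; price each node as the discounted p*-expectation of its children.
Payoffs at expiry: V(2,0)=0.0000, V(2,1)=17.4980, V(2,2)=94.1340
(1,0): S=102.2000. Δ = (V_up−V_dn)/(S_up−S_dn) = (17.4980−0.0000)/(121.6180−74.6060) = 0.3722. V = [p*·17.4980 + (1−p*)·0.0000]/1.02 = 10.8150. B = V − Δ·S = -27.2241.
(1,1): S=166.6000. Δ = (V_up−V_dn)/(S_up−S_dn) = (94.1340−17.4980)/(198.2540−121.6180) = 1.0000. V = [p*·94.1340 + (1−p*)·17.4980]/1.02 = 64.5216. B = V − Δ·S = -102.0784.
(0,0): S=140.0000. Δ = (V_up−V_dn)/(S_up−S_dn) = (64.5216−10.8150)/(166.6000−102.2000) = 0.8340. V = [p*·64.5216 + (1−p*)·10.8150]/1.02 = 43.7976. B = V − Δ·S = -72.9558.
Verification: the root portfolio costs Δ(0,0)·S0 + B(0,0) = 43.7976, matching V0.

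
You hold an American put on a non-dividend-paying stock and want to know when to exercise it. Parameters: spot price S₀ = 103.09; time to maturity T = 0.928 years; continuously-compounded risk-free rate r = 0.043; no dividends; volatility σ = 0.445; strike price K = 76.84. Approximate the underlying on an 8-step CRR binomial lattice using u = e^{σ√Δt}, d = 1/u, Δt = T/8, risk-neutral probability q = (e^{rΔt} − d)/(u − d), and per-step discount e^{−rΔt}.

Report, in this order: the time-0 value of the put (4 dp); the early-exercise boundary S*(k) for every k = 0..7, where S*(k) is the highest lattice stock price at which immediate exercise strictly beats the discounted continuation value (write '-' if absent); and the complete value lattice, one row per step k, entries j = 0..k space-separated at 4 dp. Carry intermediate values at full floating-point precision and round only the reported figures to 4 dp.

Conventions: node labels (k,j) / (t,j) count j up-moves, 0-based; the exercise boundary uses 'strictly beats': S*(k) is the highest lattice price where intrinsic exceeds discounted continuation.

Δt=0.11600, u=1.16365, d=0.85936, q=0.47862, disc=e^(-rΔt)=0.99502
k=8 terminal: V=max(K-S,0) → 46.1754 35.3176 20.6153 0.7072 0.0000 0.0000 0.0000 0.0000 0.0000
k=7: j=0 S=35.6829 intr=41.1571 cont=40.7748 V=41.1571[EX]; j=1 S=48.3175 intr=28.5225 cont=28.1401 V=28.5225[EX]; j=2 S=65.4259 intr=11.4141 cont=11.0318 V=11.4141[EX]; j=3 S=88.5919 intr=0.0000 cont=0.3669 V=0.3669[hold]; j=4 S=119.9607 intr=0.0000 cont=0.0000 V=0.0000[hold]; j=5 S=162.4365 intr=0.0000 cont=0.0000 V=0.0000[hold]; j=6 S=219.9522 intr=0.0000 cont=0.0000 V=0.0000[hold]; j=7 S=297.8331 intr=0.0000 cont=0.0000 V=0.0000[hold]  S*(7)=65.4259
k=6: j=0 S=41.5224 intr=35.3176 cont=34.9353 V=35.3176[EX]; j=1 S=56.2247 intr=20.6153 cont=20.2330 V=20.6153[EX]; j=2 S=76.1328 intr=0.7072 cont=6.0963 V=6.0963[hold]; j=3 S=103.0900 intr=0.0000 cont=0.1903 V=0.1903[hold]; j=4 S=139.5922 intr=0.0000 cont=0.0000 V=0.0000[hold]; j=5 S=189.0192 intr=0.0000 cont=0.0000 V=0.0000[hold]; j=6 S=255.9473 intr=0.0000 cont=0.0000 V=0.0000[hold]  S*(6)=56.2247
k=5: j=0 S=48.3175 intr=28.5225 cont=28.1401 V=28.5225[EX]; j=1 S=65.4259 intr=11.4141 cont=13.5983 V=13.5983[hold]; j=2 S=88.5919 intr=0.0000 cont=3.2533 V=3.2533[hold]; j=3 S=119.9607 intr=0.0000 cont=0.0987 V=0.0987[hold]; j=4 S=162.4365 intr=0.0000 cont=0.0000 V=0.0000[hold]; j=5 S=219.9522 intr=0.0000 cont=0.0000 V=0.0000[hold]  S*(5)=48.3175
k=4: j=0 S=56.2247 intr=20.6153 cont=21.2731 V=21.2731[hold]; j=1 S=76.1328 intr=0.7072 cont=8.6040 V=8.6040[hold]; j=2 S=103.0900 intr=0.0000 cont=1.7348 V=1.7348[hold]; j=3 S=139.5922 intr=0.0000 cont=0.0512 V=0.0512[hold]; j=4 S=189.0192 intr=0.0000 cont=0.0000 V=0.0000[hold]  S*(4)=-
k=3: j=0 S=65.4259 intr=11.4141 cont=15.1338 V=15.1338[hold]; j=1 S=88.5919 intr=0.0000 cont=5.2898 V=5.2898[hold]; j=2 S=119.9607 intr=0.0000 cont=0.9244 V=0.9244[hold]; j=3 S=162.4365 intr=0.0000 cont=0.0266 V=0.0266[hold]  S*(3)=-
k=2: j=0 S=76.1328 intr=0.7072 cont=10.3705 V=10.3705[hold]; j=1 S=103.0900 intr=0.0000 cont=3.1846 V=3.1846[hold]; j=2 S=139.5922 intr=0.0000 cont=0.4922 V=0.4922[hold]  S*(2)=-
k=1: j=0 S=88.5919 intr=0.0000 cont=6.8967 V=6.8967[hold]; j=1 S=119.9607 intr=0.0000 cont=1.8865 V=1.8865[hold]  S*(1)=-
k=0: j=0 S=103.0900 intr=0.0000 cont=4.4764 V=4.4764[hold]  S*(0)=-

price = 4.4764
boundary = - - - - - 48.3175 56.2247 65.4259
tree:
4.4764
6.8967 1.8865
10.3705 3.1846 0.4922
15.1338 5.2898 0.9244 0.0266
21.2731 8.6040 1.7348 0.0512 0.0000
28.5225 13.5983 3.2533 0.0987 0.0000 0.0000
35.3176 20.6153 6.0963 0.1903 0.0000 0.0000 0.0000
41.1571 28.5225 11.4141 0.3669 0.0000 0.0000 0.0000 0.0000
46.1754 35.3176 20.6153 0.7072 0.0000 0.0000 0.0000 0.0000 0.0000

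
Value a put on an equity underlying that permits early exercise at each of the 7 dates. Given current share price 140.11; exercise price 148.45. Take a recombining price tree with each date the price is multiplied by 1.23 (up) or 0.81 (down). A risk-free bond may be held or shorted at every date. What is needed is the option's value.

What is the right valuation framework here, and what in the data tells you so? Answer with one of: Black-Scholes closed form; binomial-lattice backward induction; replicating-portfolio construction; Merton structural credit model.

Key observation: with exercise allowed before expiry on a discrete up/down model (7 steps from spot 140.11), the strike-148.45 put's value must be rolled back through the tree testing early exercise at each node.

framework: binomial-lattice backward induction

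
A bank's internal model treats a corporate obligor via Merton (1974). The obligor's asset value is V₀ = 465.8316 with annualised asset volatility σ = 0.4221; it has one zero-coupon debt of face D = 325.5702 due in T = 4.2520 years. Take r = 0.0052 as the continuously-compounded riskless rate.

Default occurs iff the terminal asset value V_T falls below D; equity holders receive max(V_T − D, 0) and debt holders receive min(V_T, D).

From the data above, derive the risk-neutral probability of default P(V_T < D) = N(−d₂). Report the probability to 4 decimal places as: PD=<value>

Work the structural quantities from V₀ = 465.8316 against face 325.5702:
d₁ = [ln(V₀/D) + (r + σ²/2)T] / (σ√T)
   = [ln(465.8316/325.5702) + (0.0052 + 0.5·0.4221²)·4.2520] / (0.4221·√4.2520)
   = [0.358246 + 0.400896] / 0.870386 = 0.872190
d₂ = d₁ − σ√T = 0.872190 − 0.870386 = 0.001804
risk-neutral PD = N(−d₂) = N(-0.001804) = 0.499280

PD=0.4993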